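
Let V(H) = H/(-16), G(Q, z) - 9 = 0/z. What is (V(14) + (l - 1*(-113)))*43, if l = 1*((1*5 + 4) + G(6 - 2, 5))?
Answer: 44763/8 ≈ 5595.4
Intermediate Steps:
G(Q, z) = 9 (G(Q, z) = 9 + 0/z = 9 + 0 = 9)
V(H) = -H/16 (V(H) = H*(-1/16) = -H/16)
l = 18 (l = 1*((1*5 + 4) + 9) = 1*((5 + 4) + 9) = 1*(9 + 9) = 1*18 = 18)
(V(14) + (l - 1*(-113)))*43 = (-1/16*14 + (18 - 1*(-113)))*43 = (-7/8 + (18 + 113))*43 = (-7/8 + 131)*43 = (1041/8)*43 = 44763/8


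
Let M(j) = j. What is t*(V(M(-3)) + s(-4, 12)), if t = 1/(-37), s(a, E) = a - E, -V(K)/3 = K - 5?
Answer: -8/37 ≈ -0.21622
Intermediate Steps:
V(K) = 15 - 3*K (V(K) = -3*(K - 5) = -3*(-5 + K) = 15 - 3*K)
t = -1/37 ≈ -0.027027
t*(V(M(-3)) + s(-4, 12)) = -((15 - 3*(-3)) + (-4 - 1*12))/37 = -((15 + 9) + (-4 - 12))/37 = -(24 - 16)/37 = -1/37*8 = -8/37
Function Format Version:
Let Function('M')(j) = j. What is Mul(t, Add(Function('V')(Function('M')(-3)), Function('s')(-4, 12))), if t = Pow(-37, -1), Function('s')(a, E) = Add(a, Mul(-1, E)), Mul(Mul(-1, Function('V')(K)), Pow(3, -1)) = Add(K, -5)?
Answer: Rational(-8, 37) ≈ -0.21622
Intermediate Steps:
Function('V')(K) = Add(15, Mul(-3, K)) (Function('V')(K) = Mul(-3, Add(K, -5)) = Mul(-3, Add(-5, K)) = Add(15, Mul(-3, K)))
t = Rational(-1, 37) ≈ -0.027027
Mul(t, Add(Function('V')(Function('M')(-3)), Function('s')(-4, 12))) = Mul(Rational(-1, 37), Add(Add(15, Mul(-3, -3)), Add(-4, Mul(-1, 12)))) = Mul(Rational(-1, 37), Add(Add(15, 9), Add(-4, -12))) = Mul(Rational(-1, 37), Add(24, -16)) = Mul(Rational(-1, 37), 8) = Rational(-8, 37)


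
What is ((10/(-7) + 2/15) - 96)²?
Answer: 104366656/11025 ≈ 9466.4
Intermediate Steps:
((10/(-7) + 2/15) - 96)² = ((10*(-⅐) + 2*(1/15)) - 96)² = ((-10/7 + 2/15) - 96)² = (-136/105 - 96)² = (-10216/105)² = 104366656/11025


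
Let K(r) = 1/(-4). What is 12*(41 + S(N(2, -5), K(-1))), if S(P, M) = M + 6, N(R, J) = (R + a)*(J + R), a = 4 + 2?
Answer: 561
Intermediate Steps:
K(r) = -¼
a = 6
N(R, J) = (6 + R)*(J + R) (N(R, J) = (R + 6)*(J + R) = (6 + R)*(J + R))
S(P, M) = 6 + M
12*(41 + S(N(2, -5), K(-1))) = 12*(41 + (6 - ¼)) = 12*(41 + 23/4) = 12*(187/4) = 561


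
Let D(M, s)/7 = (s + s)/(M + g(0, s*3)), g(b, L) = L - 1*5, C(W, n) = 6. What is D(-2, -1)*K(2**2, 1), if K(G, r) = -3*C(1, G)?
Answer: -126/5 ≈ -25.200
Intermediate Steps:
g(b, L) = -5 + L (g(b, L) = L - 5 = -5 + L)
D(M, s) = 14*s/(-5 + M + 3*s) (D(M, s) = 7*((s + s)/(M + (-5 + s*3))) = 7*((2*s)/(M + (-5 + 3*s))) = 7*((2*s)/(-5 + M + 3*s)) = 7*(2*s/(-5 + M + 3*s)) = 14*s/(-5 + M + 3*s))
K(G, r) = -18 (K(G, r) = -3*6 = -18)
D(-2, -1)*K(2**2, 1) = (14*(-1)/(-5 - 2 + 3*(-1)))*(-18) = (14*(-1)/(-5 - 2 - 3))*(-18) = (14*(-1)/(-10))*(-18) = (14*(-1)*(-1/10))*(-18) = (7/5)*(-18) = -126/5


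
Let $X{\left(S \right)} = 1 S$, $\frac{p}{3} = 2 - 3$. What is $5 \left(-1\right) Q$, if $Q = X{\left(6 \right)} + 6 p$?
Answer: $60$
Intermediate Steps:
$p = -3$ ($p = 3 \left(2 - 3\right) = 3 \left(-1\right) = -3$)
$X{\left(S \right)} = S$
$Q = -12$ ($Q = 6 + 6 \left(-3\right) = 6 - 18 = -12$)
$5 \left(-1\right) Q = 5 \left(-1\right) \left(-12\right) = \left(-5\right) \left(-12\right) = 60$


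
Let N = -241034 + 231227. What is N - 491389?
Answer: -501196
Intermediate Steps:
N = -9807
N - 491389 = -9807 - 491389 = -501196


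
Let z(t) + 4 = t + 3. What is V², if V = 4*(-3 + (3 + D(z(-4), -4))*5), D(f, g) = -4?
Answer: 1024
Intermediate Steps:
z(t) = -1 + t (z(t) = -4 + (t + 3) = -4 + (3 + t) = -1 + t)
V = -32 (V = 4*(-3 + (3 - 4)*5) = 4*(-3 - 1*5) = 4*(-3 - 5) = 4*(-8) = -32)
V² = (-32)² = 1024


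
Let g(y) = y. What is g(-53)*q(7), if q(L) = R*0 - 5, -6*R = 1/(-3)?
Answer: 265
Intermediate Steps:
R = 1/18 (R = -1/(6*(-3)) = -(-1)/(6*3) = -⅙*(-⅓) = 1/18 ≈ 0.055556)
q(L) = -5 (q(L) = (1/18)*0 - 5 = 0 - 5 = -5)
g(-53)*q(7) = -53*(-5) = 265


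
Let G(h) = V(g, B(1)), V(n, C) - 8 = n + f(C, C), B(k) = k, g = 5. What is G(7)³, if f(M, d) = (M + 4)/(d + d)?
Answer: 29791/8 ≈ 3723.9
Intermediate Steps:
f(M, d) = (4 + M)/(2*d) (f(M, d) = (4 + M)/((2*d)) = (4 + M)*(1/(2*d)) = (4 + M)/(2*d))
V(n, C) = 8 + n + (4 + C)/(2*C) (V(n, C) = 8 + (n + (4 + C)/(2*C)) = 8 + n + (4 + C)/(2*C))
G(h) = 31/2 (G(h) = 17/2 + 5 + 2/1 = 17/2 + 5 + 2*1 = 17/2 + 5 + 2 = 31/2)
G(7)³ = (31/2)³ = 29791/8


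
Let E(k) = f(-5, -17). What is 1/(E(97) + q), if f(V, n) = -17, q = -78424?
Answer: -1/78441 ≈ -1.2748e-5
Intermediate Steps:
E(k) = -17
1/(E(97) + q) = 1/(-17 - 78424) = 1/(-78441) = -1/78441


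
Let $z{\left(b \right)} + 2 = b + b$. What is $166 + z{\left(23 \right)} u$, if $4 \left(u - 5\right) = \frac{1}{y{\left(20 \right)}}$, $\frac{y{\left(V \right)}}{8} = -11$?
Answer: $\frac{3087}{8} \approx 385.88$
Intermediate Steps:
$z{\left(b \right)} = -2 + 2 b$ ($z{\left(b \right)} = -2 + \left(b + b\right) = -2 + 2 b$)
$y{\left(V \right)} = -88$ ($y{\left(V \right)} = 8 \left(-11\right) = -88$)
$u = \frac{1759}{352}$ ($u = 5 + \frac{1}{4 \left(-88\right)} = 5 + \frac{1}{4} \left(- \frac{1}{88}\right) = 5 - \frac{1}{352} = \frac{1759}{352} \approx 4.9972$)
$166 + z{\left(23 \right)} u = 166 + \left(-2 + 2 \cdot 23\right) \frac{1759}{352} = 166 + \left(-2 + 46\right) \frac{1759}{352} = 166 + 44 \cdot \frac{1759}{352} = 166 + \frac{1759}{8} = \frac{3087}{8}$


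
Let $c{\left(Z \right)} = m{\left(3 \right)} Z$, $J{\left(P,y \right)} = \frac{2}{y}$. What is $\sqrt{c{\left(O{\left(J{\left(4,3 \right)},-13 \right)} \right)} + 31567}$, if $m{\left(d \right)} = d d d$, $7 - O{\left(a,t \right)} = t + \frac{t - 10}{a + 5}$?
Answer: $\frac{\sqrt{9310594}}{17} \approx 179.49$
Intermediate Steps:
$O{\left(a,t \right)} = 7 - t - \frac{-10 + t}{5 + a}$ ($O{\left(a,t \right)} = 7 - \left(t + \frac{t - 10}{a + 5}\right) = 7 - \left(t + \frac{-10 + t}{5 + a}\right) = 7 - t - \frac{-10 + t}{5 + a}$)
$m{\left(d \right)} = d^{3}$ ($m{\left(d \right)} = d^{2} d = d^{3}$)
$c{\left(Z \right)} = 27 Z$ ($c{\left(Z \right)} = 3^{3} Z = 27 Z$)
$\sqrt{c{\left(O{\left(J{\left(4,3 \right)},-13 \right)} \right)} + 31567} = \sqrt{27 \frac{45 - -78 + 7 \cdot \frac{2}{3} - \frac{2}{3} \left(-13\right)}{5 + \frac{2}{3}} + 31567} = \sqrt{27 \frac{45 + 78 + 7 \cdot 2 \cdot \frac{1}{3} - 2 \cdot \frac{1}{3} \left(-13\right)}{5 + 2 \cdot \frac{1}{3}} + 31567} = \sqrt{27 \frac{45 + 78 + 7 \cdot \frac{2}{3} - \frac{2}{3} \left(-13\right)}{5 + \frac{2}{3}} + 31567} = \sqrt{27 \frac{45 + 78 + \frac{14}{3} + \frac{26}{3}}{\frac{17}{3}} + 31567} = \sqrt{27 \cdot \frac{3}{17} \cdot \frac{409}{3} + 31567} = \sqrt{27 \cdot \frac{409}{17} + 31567} = \sqrt{\frac{11043}{17} + 31567} = \sqrt{\frac{547682}{17}} = \frac{\sqrt{9310594}}{17}$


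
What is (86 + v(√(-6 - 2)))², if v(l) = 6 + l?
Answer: 8456 + 368*I*√2 ≈ 8456.0 + 520.43*I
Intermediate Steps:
(86 + v(√(-6 - 2)))² = (86 + (6 + √(-6 - 2)))² = (86 + (6 + √(-8)))² = (86 + (6 + 2*I*√2))² = (92 + 2*I*√2)²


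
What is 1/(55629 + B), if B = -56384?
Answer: -1/755 ≈ -0.0013245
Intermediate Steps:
1/(55629 + B) = 1/(55629 - 56384) = 1/(-755) = -1/755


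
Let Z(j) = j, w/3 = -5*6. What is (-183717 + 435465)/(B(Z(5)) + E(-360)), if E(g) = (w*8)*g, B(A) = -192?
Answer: 20979/21584 ≈ 0.97197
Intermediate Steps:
w = -90 (w = 3*(-5*6) = 3*(-30) = -90)
E(g) = -720*g (E(g) = (-90*8)*g = -720*g)
(-183717 + 435465)/(B(Z(5)) + E(-360)) = (-183717 + 435465)/(-192 - 720*(-360)) = 251748/(-192 + 259200) = 251748/259008 = 251748*(1/259008) = 20979/21584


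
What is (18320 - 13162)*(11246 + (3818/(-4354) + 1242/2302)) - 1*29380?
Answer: 145271396799740/2505727 ≈ 5.7976e+7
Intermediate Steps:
(18320 - 13162)*(11246 + (3818/(-4354) + 1242/2302)) - 1*29380 = 5158*(11246 + (3818*(-1/4354) + 1242*(1/2302))) - 29380 = 5158*(11246 + (-1909/2177 + 621/1151)) - 29380 = 5158*(11246 - 845342/2505727) - 29380 = 5158*(28178560500/2505727) - 29380 = 145345015059000/2505727 - 29380 = 145271396799740/2505727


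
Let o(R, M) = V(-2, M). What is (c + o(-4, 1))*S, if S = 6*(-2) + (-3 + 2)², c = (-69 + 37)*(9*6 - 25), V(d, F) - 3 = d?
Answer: 10197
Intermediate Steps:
V(d, F) = 3 + d
o(R, M) = 1 (o(R, M) = 3 - 2 = 1)
c = -928 (c = -32*(54 - 25) = -32*29 = -928)
S = -11 (S = -12 + (-1)² = -12 + 1 = -11)
(c + o(-4, 1))*S = (-928 + 1)*(-11) = -927*(-11) = 10197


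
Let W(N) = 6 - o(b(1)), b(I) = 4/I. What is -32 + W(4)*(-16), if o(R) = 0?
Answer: -128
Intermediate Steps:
W(N) = 6 (W(N) = 6 - 1*0 = 6 + 0 = 6)
-32 + W(4)*(-16) = -32 + 6*(-16) = -32 - 96 = -128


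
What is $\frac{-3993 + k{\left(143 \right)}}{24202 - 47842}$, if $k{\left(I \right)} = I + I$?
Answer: $\frac{3707}{23640} \approx 0.15681$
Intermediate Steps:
$k{\left(I \right)} = 2 I$
$\frac{-3993 + k{\left(143 \right)}}{24202 - 47842} = \frac{-3993 + 2 \cdot 143}{24202 - 47842} = \frac{-3993 + 286}{-23640} = \left(-3707\right) \left(- \frac{1}{23640}\right) = \frac{3707}{23640}$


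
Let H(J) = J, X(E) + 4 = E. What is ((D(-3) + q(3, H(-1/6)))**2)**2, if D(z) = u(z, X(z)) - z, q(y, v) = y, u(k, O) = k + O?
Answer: 256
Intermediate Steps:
X(E) = -4 + E
u(k, O) = O + k
D(z) = -4 + z (D(z) = ((-4 + z) + z) - z = (-4 + 2*z) - z = -4 + z)
((D(-3) + q(3, H(-1/6)))**2)**2 = (((-4 - 3) + 3)**2)**2 = ((-7 + 3)**2)**2 = ((-4)**2)**2 = 16**2 = 256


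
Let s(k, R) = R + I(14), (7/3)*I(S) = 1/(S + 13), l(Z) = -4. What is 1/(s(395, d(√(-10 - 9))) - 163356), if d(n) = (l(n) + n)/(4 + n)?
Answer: 63*(-√19 + 4*I)/(4*(-10291490*I + 2572841*√19)) ≈ -6.1216e-6 - 3.7335e-11*I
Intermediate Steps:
I(S) = 3/(7*(13 + S)) (I(S) = 3/(7*(S + 13)) = 3/(7*(13 + S)))
d(n) = (-4 + n)/(4 + n)
s(k, R) = 1/63 + R (s(k, R) = R + 3/(7*(13 + 14)) = R + (3/7)/27 = R + (3/7)*(1/27) = R + 1/63 = 1/63 + R)
1/(s(395, d(√(-10 - 9))) - 163356) = 1/((1/63 + (-4 + √(-10 - 9))/(4 + √(-10 - 9))) - 163356) = 1/((1/63 + (-4 + √(-19))/(4 + √(-19))) - 163356) = 1/((1/63 + (-4 + I*√19)/(4 + I*√19)) - 163356) = 1/(-10291427/63 + (-4 + I*√19)/(4 + I*√19))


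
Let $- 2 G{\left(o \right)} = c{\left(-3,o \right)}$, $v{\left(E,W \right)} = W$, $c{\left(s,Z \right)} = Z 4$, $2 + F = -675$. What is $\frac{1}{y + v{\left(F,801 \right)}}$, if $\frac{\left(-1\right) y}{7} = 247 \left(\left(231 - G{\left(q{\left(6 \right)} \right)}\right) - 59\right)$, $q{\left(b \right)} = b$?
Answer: $- \frac{1}{317335} \approx -3.1512 \cdot 10^{-6}$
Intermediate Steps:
$F = -677$ ($F = -2 - 675 = -677$)
$c{\left(s,Z \right)} = 4 Z$
$G{\left(o \right)} = - 2 o$ ($G{\left(o \right)} = - \frac{4 o}{2} = - 2 o$)
$y = -318136$ ($y = - 7 \cdot 247 \left(\left(231 - \left(-2\right) 6\right) - 59\right) = - 7 \cdot 247 \left(\left(231 - -12\right) - 59\right) = - 7 \cdot 247 \left(\left(231 + 12\right) - 59\right) = - 7 \cdot 247 \left(243 - 59\right) = - 7 \cdot 247 \cdot 184 = \left(-7\right) 45448 = -318136$)
$\frac{1}{y + v{\left(F,801 \right)}} = \frac{1}{-318136 + 801} = \frac{1}{-317335} = - \frac{1}{317335}$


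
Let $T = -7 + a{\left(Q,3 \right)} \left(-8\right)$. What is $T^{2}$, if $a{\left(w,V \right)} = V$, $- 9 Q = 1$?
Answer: $961$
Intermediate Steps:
$Q = - \frac{1}{9}$ ($Q = \left(- \frac{1}{9}\right) 1 = - \frac{1}{9} \approx -0.11111$)
$T = -31$ ($T = -7 + 3 \left(-8\right) = -7 - 24 = -31$)
$T^{2} = \left(-31\right)^{2} = 961$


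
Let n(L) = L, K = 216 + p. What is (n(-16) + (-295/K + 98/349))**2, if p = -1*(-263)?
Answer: 7456990101001/27946143241 ≈ 266.83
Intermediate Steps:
p = 263
K = 479 (K = 216 + 263 = 479)
(n(-16) + (-295/K + 98/349))**2 = (-16 + (-295/479 + 98/349))**2 = (-16 - 56013/167171)**2 = (-2730749/167171)**2 = 7456990101001/27946143241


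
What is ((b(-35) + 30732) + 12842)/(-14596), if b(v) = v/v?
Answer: -43575/14596 ≈ -2.9854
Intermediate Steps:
b(v) = 1
((b(-35) + 30732) + 12842)/(-14596) = ((1 + 30732) + 12842)/(-14596) = (30733 + 12842)*(-1/14596) = 43575*(-1/14596) = -43575/14596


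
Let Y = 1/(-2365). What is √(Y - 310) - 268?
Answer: -268 + I*√1733902115/2365 ≈ -268.0 + 17.607*I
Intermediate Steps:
Y = -1/2365 ≈ -0.00042283
√(Y - 310) - 268 = √(-1/2365 - 310) - 268 = √(-733151/2365) - 268 = I*√1733902115/2365 - 268 = -268 + I*√1733902115/2365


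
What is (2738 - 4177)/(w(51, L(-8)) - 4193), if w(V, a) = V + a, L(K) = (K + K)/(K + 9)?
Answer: 1439/4158 ≈ 0.34608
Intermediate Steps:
L(K) = 2*K/(9 + K) (L(K) = (2*K)/(9 + K) = 2*K/(9 + K))
(2738 - 4177)/(w(51, L(-8)) - 4193) = (2738 - 4177)/((51 + 2*(-8)/(9 - 8)) - 4193) = -1439/((51 + 2*(-8)/1) - 4193) = -1439/((51 + 2*(-8)*1) - 4193) = -1439/((51 - 16) - 4193) = -1439/(35 - 4193) = -1439/(-4158) = -1439*(-1/4158) = 1439/4158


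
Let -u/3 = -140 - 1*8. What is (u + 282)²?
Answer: 527076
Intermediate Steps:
u = 444 (u = -3*(-140 - 1*8) = -3*(-140 - 8) = -3*(-148) = 444)
(u + 282)² = (444 + 282)² = 726² = 527076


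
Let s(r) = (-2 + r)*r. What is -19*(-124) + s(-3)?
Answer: 2371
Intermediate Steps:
s(r) = r*(-2 + r)
-19*(-124) + s(-3) = -19*(-124) - 3*(-2 - 3) = 2356 - 3*(-5) = 2356 + 15 = 2371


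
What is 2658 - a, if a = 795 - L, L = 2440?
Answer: 4303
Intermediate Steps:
a = -1645 (a = 795 - 1*2440 = 795 - 2440 = -1645)
2658 - a = 2658 - 1*(-1645) = 2658 + 1645 = 4303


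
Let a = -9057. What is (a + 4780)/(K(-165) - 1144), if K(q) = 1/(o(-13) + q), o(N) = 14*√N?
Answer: 145676660129/38965374449 - 59878*I*√13/38965374449 ≈ 3.7386 - 5.5406e-6*I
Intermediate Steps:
K(q) = 1/(q + 14*I*√13) (K(q) = 1/(14*√(-13) + q) = 1/(14*(I*√13) + q) = 1/(14*I*√13 + q) = 1/(q + 14*I*√13))
(a + 4780)/(K(-165) - 1144) = (-9057 + 4780)/(1/(-165 + 14*I*√13) - 1144) = -4277/(-1144 + 1/(-165 + 14*I*√13))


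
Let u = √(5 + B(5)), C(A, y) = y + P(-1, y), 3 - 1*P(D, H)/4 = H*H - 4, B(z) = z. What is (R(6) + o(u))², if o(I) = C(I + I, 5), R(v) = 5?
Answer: 3844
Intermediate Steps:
P(D, H) = 28 - 4*H² (P(D, H) = 12 - 4*(H*H - 4) = 12 - 4*(H² - 4) = 12 - 4*(-4 + H²) = 12 + (16 - 4*H²) = 28 - 4*H²)
C(A, y) = 28 + y - 4*y² (C(A, y) = y + (28 - 4*y²) = 28 + y - 4*y²)
u = √10 (u = √(5 + 5) = √10 ≈ 3.1623)
o(I) = -67 (o(I) = 28 + 5 - 4*5² = 28 + 5 - 4*25 = 28 + 5 - 100 = -67)
(R(6) + o(u))² = (5 - 67)² = (-62)² = 3844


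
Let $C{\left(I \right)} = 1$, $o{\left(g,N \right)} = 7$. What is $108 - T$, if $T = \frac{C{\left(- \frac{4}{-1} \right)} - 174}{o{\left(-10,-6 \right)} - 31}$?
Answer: $\frac{2419}{24} \approx 100.79$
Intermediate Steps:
$T = \frac{173}{24}$ ($T = \frac{1 - 174}{7 - 31} = - \frac{173}{-24} = \left(-173\right) \left(- \frac{1}{24}\right) = \frac{173}{24} \approx 7.2083$)
$108 - T = 108 - \frac{173}{24} = \frac{2419}{24}$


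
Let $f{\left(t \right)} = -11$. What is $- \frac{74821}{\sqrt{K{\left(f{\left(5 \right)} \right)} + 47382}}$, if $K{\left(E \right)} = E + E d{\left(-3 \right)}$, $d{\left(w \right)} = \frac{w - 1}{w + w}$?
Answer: $- \frac{74821 \sqrt{426273}}{142091} \approx -343.8$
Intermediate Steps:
$d{\left(w \right)} = \frac{-1 + w}{2 w}$
$K{\left(E \right)} = \frac{5 E}{3}$ ($K{\left(E \right)} = E + E \frac{-1 - 3}{2 \left(-3\right)} = E + E \frac{1}{2} \left(- \frac{1}{3}\right) \left(-4\right) = E + E \frac{2}{3} = E + \frac{2 E}{3} = \frac{5 E}{3}$)
$- \frac{74821}{\sqrt{K{\left(f{\left(5 \right)} \right)} + 47382}} = - \frac{74821}{\sqrt{\frac{5}{3} \left(-11\right) + 47382}} = - \frac{74821}{\sqrt{- \frac{55}{3} + 47382}} = - \frac{74821}{\sqrt{\frac{142091}{3}}} = - \frac{74821}{\frac{1}{3} \sqrt{426273}} = - 74821 \frac{\sqrt{426273}}{142091} = - \frac{74821 \sqrt{426273}}{142091}$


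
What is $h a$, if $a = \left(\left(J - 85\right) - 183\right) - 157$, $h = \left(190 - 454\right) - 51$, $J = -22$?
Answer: $140805$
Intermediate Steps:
$h = -315$ ($h = -264 - 51 = -315$)
$a = -447$ ($a = \left(\left(-22 - 85\right) - 183\right) - 157 = \left(-107 - 183\right) - 157 = -290 - 157 = -447$)
$h a = \left(-315\right) \left(-447\right) = 140805$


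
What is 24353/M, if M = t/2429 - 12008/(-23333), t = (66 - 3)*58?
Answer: 197175306503/16346602 ≈ 12062.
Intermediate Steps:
t = 3654 (t = 63*58 = 3654)
M = 16346602/8096551 (M = 3654/2429 - 12008/(-23333) = 3654*(1/2429) - 12008*(-1/23333) = 522/347 + 12008/23333 = 16346602/8096551 ≈ 2.0190)
24353/M = 24353/(16346602/8096551) = 24353*(8096551/16346602) = 197175306503/16346602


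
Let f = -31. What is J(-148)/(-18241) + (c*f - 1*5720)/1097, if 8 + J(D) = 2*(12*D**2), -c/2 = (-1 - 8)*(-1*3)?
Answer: -650482822/20010377 ≈ -32.507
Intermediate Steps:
c = -54 (c = -2*(-1 - 8)*(-1*3) = -(-18)*(-3) = -2*27 = -54)
J(D) = -8 + 24*D**2 (J(D) = -8 + 2*(12*D**2) = -8 + 24*D**2)
J(-148)/(-18241) + (c*f - 1*5720)/1097 = (-8 + 24*(-148)**2)/(-18241) + (-54*(-31) - 1*5720)/1097 = (-8 + 24*21904)*(-1/18241) + (1674 - 5720)*(1/1097) = (-8 + 525696)*(-1/18241) - 4046*1/1097 = 525688*(-1/18241) - 4046/1097 = -525688/18241 - 4046/1097 = -650482822/20010377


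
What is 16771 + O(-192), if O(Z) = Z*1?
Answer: 16579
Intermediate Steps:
O(Z) = Z
16771 + O(-192) = 16771 - 192 = 16579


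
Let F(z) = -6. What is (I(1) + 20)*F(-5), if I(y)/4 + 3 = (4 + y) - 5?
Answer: -48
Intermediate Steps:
I(y) = -16 + 4*y (I(y) = -12 + 4*((4 + y) - 5) = -12 + 4*(-1 + y) = -12 + (-4 + 4*y) = -16 + 4*y)
(I(1) + 20)*F(-5) = ((-16 + 4*1) + 20)*(-6) = ((-16 + 4) + 20)*(-6) = (-12 + 20)*(-6) = 8*(-6) = -48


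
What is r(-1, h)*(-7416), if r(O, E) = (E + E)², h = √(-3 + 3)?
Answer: 0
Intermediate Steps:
h = 0 (h = √0 = 0)
r(O, E) = 4*E² (r(O, E) = (2*E)² = 4*E²)
r(-1, h)*(-7416) = (4*0²)*(-7416) = (4*0)*(-7416) = 0*(-7416) = 0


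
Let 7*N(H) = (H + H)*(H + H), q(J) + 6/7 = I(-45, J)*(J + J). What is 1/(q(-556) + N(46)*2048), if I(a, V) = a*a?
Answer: 7/1571666 ≈ 4.4539e-6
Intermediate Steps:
I(a, V) = a²
q(J) = -6/7 + 4050*J (q(J) = -6/7 + (-45)²*(J + J) = -6/7 + 2025*(2*J) = -6/7 + 4050*J)
N(H) = 4*H²/7 (N(H) = ((H + H)*(H + H))/7 = ((2*H)*(2*H))/7 = (4*H²)/7 = 4*H²/7)
1/(q(-556) + N(46)*2048) = 1/((-6/7 + 4050*(-556)) + ((4/7)*46²)*2048) = 1/((-6/7 - 2251800) + ((4/7)*2116)*2048) = 1/(-15762606/7 + (8464/7)*2048) = 1/(-15762606/7 + 17334272/7) = 1/(1571666/7) = 7/1571666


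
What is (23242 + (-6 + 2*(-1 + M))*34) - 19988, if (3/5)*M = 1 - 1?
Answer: 2982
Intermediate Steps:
M = 0 (M = 5*(1 - 1)/3 = (5/3)*0 = 0)
(23242 + (-6 + 2*(-1 + M))*34) - 19988 = (23242 + (-6 + 2*(-1 + 0))*34) - 19988 = (23242 + (-6 + 2*(-1))*34) - 19988 = (23242 + (-6 - 2)*34) - 19988 = (23242 - 8*34) - 19988 = (23242 - 272) - 19988 = 22970 - 19988 = 2982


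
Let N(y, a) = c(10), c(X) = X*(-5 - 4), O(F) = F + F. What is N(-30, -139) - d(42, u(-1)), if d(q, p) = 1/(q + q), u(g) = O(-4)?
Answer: -7561/84 ≈ -90.012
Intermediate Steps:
O(F) = 2*F
c(X) = -9*X (c(X) = X*(-9) = -9*X)
N(y, a) = -90 (N(y, a) = -9*10 = -90)
u(g) = -8 (u(g) = 2*(-4) = -8)
d(q, p) = 1/(2*q)
N(-30, -139) - d(42, u(-1)) = -90 - 1/(2*42) = -90 - 1*1/84 = -90 - 1/84 = -7561/84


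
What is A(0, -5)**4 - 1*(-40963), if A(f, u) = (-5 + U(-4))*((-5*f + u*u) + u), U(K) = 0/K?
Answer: 100040963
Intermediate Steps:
U(K) = 0
A(f, u) = -5*u - 5*u**2 + 25*f (A(f, u) = (-5 + 0)*((-5*f + u*u) + u) = -5*((-5*f + u**2) + u) = -5*((u**2 - 5*f) + u) = -5*(u + u**2 - 5*f) = -5*u - 5*u**2 + 25*f)
A(0, -5)**4 - 1*(-40963) = (-5*(-5) - 5*(-5)**2 + 25*0)**4 - 1*(-40963) = (25 - 5*25 + 0)**4 + 40963 = (25 - 125 + 0)**4 + 40963 = (-100)**4 + 40963 = 100000000 + 40963 = 100040963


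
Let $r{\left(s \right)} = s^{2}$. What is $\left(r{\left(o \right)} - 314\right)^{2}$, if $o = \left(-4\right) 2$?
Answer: $62500$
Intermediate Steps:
$o = -8$
$\left(r{\left(o \right)} - 314\right)^{2} = \left(\left(-8\right)^{2} - 314\right)^{2} = \left(64 - 314\right)^{2} = \left(-250\right)^{2} = 62500$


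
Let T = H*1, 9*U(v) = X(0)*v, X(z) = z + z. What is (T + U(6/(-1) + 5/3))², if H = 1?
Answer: 1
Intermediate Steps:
X(z) = 2*z
U(v) = 0 (U(v) = ((2*0)*v)/9 = (0*v)/9 = (⅑)*0 = 0)
T = 1 (T = 1*1 = 1)
(T + U(6/(-1) + 5/3))² = (1 + 0)² = 1² = 1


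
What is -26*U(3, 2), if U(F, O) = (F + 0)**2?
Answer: -234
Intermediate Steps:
U(F, O) = F**2
-26*U(3, 2) = -26*3**2 = -26*9 = -234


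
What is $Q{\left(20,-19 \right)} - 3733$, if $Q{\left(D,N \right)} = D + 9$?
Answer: $-3704$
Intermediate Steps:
$Q{\left(D,N \right)} = 9 + D$
$Q{\left(20,-19 \right)} - 3733 = \left(9 + 20\right) - 3733 = 29 - 3733 = -3704$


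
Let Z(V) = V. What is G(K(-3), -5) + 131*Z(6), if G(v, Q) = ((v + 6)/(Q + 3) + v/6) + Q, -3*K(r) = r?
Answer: 2333/3 ≈ 777.67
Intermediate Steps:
K(r) = -r/3
G(v, Q) = Q + v/6 + (6 + v)/(3 + Q) (G(v, Q) = ((6 + v)/(3 + Q) + v*(⅙)) + Q = ((6 + v)/(3 + Q) + v/6) + Q = (v/6 + (6 + v)/(3 + Q)) + Q = Q + v/6 + (6 + v)/(3 + Q))
G(K(-3), -5) + 131*Z(6) = (36 + 6*(-5)² + 9*(-⅓*(-3)) + 18*(-5) - (-5)*(-3)/3)/(6*(3 - 5)) + 131*6 = (⅙)*(36 + 6*25 + 9*1 - 90 - 5*1)/(-2) + 786 = (⅙)*(-½)*(36 + 150 + 9 - 90 - 5) + 786 = (⅙)*(-½)*100 + 786 = -25/3 + 786 = 2333/3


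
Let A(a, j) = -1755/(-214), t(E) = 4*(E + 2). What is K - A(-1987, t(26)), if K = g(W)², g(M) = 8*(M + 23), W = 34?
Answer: 44496549/214 ≈ 2.0793e+5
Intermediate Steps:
t(E) = 8 + 4*E (t(E) = 4*(2 + E) = 8 + 4*E)
A(a, j) = 1755/214 (A(a, j) = -1755*(-1/214) = 1755/214)
g(M) = 184 + 8*M (g(M) = 8*(23 + M) = 184 + 8*M)
K = 207936 (K = (184 + 8*34)² = (184 + 272)² = 456² = 207936)
K - A(-1987, t(26)) = 207936 - 1*1755/214 = 207936 - 1755/214 = 44496549/214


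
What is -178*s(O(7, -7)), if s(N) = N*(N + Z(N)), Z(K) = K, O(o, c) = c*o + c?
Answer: -1116416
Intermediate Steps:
O(o, c) = c + c*o
s(N) = 2*N**2 (s(N) = N*(N + N) = N*(2*N) = 2*N**2)
-178*s(O(7, -7)) = -356*(-7*(1 + 7))**2 = -356*(-7*8)**2 = -356*(-56)**2 = -356*3136 = -178*6272 = -1116416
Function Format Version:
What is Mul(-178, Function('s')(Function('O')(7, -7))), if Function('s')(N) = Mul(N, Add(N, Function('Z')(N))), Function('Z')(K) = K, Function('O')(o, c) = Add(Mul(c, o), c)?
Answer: -1116416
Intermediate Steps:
Function('O')(o, c) = Add(c, Mul(c, o))
Function('s')(N) = Mul(2, Pow(N, 2)) (Function('s')(N) = Mul(N, Add(N, N)) = Mul(N, Mul(2, N)) = Mul(2, Pow(N, 2)))
Mul(-178, Function('s')(Function('O')(7, -7))) = Mul(-178, Mul(2, Pow(Mul(-7, Add(1, 7)), 2))) = Mul(-178, Mul(2, Pow(Mul(-7, 8), 2))) = Mul(-178, Mul(2, Pow(-56, 2))) = Mul(-178, Mul(2, 3136)) = Mul(-178, 6272) = -1116416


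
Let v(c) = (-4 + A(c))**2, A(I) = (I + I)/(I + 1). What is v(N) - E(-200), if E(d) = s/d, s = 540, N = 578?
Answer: 22507507/3352410 ≈ 6.7138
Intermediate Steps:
A(I) = 2*I/(1 + I) (A(I) = (2*I)/(1 + I) = 2*I/(1 + I))
E(d) = 540/d
v(c) = (-4 + 2*c/(1 + c))**2
v(N) - E(-200) = 4*(2 + 578)**2/(1 + 578)**2 - 540/(-200) = 4*580**2/579**2 - 540*(-1)/200 = 4*(1/335241)*336400 - 1*(-27/10) = 1345600/335241 + 27/10 = 22507507/3352410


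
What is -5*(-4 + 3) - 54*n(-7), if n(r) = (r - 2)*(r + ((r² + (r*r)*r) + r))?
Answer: -149683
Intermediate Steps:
n(r) = (-2 + r)*(r² + r³ + 2*r) (n(r) = (-2 + r)*(r + ((r² + r²*r) + r)) = (-2 + r)*(r + ((r² + r³) + r)) = (-2 + r)*(r + (r + r² + r³)) = (-2 + r)*(r² + r³ + 2*r))
-5*(-4 + 3) - 54*n(-7) = -5*(-4 + 3) - (-378)*(-4 + (-7)³ - 1*(-7)²) = -5*(-1) - (-378)*(-4 - 343 - 1*49) = 5 - (-378)*(-4 - 343 - 49) = 5 - (-378)*(-396) = 5 - 54*2772 = 5 - 149688 = -149683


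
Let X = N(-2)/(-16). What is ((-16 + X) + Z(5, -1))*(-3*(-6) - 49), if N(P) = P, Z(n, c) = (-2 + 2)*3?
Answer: 3937/8 ≈ 492.13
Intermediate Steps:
Z(n, c) = 0 (Z(n, c) = 0*3 = 0)
X = ⅛ (X = -2/(-16) = -2*(-1/16) = ⅛ ≈ 0.12500)
((-16 + X) + Z(5, -1))*(-3*(-6) - 49) = ((-16 + ⅛) + 0)*(-3*(-6) - 49) = (-127/8 + 0)*(18 - 49) = -127/8*(-31) = 3937/8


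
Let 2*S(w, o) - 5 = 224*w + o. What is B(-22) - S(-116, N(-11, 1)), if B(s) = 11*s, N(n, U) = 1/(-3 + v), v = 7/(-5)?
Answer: 560895/44 ≈ 12748.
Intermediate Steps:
v = -7/5 (v = 7*(-1/5) = -7/5 ≈ -1.4000)
N(n, U) = -5/22 (N(n, U) = 1/(-3 - 7/5) = 1/(-22/5) = -5/22)
S(w, o) = 5/2 + o/2 + 112*w (S(w, o) = 5/2 + (224*w + o)/2 = 5/2 + (o + 224*w)/2 = 5/2 + (o/2 + 112*w) = 5/2 + o/2 + 112*w)
B(-22) - S(-116, N(-11, 1)) = 11*(-22) - (5/2 + (1/2)*(-5/22) + 112*(-116)) = -242 - (5/2 - 5/44 - 12992) = -242 - 1*(-571543/44) = -242 + 571543/44 = 560895/44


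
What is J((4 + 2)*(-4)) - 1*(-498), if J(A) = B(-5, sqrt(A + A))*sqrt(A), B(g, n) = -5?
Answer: 498 - 10*I*sqrt(6) ≈ 498.0 - 24.495*I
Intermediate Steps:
J(A) = -5*sqrt(A)
J((4 + 2)*(-4)) - 1*(-498) = -5*2*I*sqrt(4 + 2) - 1*(-498) = -5*2*I*sqrt(6) + 498 = -10*I*sqrt(6) + 498 = 498 - 10*I*sqrt(6)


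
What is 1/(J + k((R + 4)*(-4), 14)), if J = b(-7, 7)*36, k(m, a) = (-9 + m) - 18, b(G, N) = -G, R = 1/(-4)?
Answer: 1/210 ≈ 0.0047619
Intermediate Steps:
R = -¼ ≈ -0.25000
k(m, a) = -27 + m
J = 252 (J = -1*(-7)*36 = 7*36 = 252)
1/(J + k((R + 4)*(-4), 14)) = 1/(252 + (-27 + (-¼ + 4)*(-4))) = 1/(252 + (-27 + (15/4)*(-4))) = 1/(252 + (-27 - 15)) = 1/(252 - 42) = 1/210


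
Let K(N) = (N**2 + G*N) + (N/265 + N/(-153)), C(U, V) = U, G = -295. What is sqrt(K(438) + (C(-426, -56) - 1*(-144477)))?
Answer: sqrt(37751874181845)/13515 ≈ 454.63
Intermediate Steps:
K(N) = N**2 - 11960887*N/40545 (K(N) = (N**2 - 295*N) + (N/265 + N/(-153)) = (N**2 - 295*N) + (N*(1/265) + N*(-1/153)) = (N**2 - 295*N) + (N/265 - N/153) = (N**2 - 295*N) - 112*N/40545 = N**2 - 11960887*N/40545)
sqrt(K(438) + (C(-426, -56) - 1*(-144477))) = sqrt((1/40545)*438*(-11960887 + 40545*438) + (-426 - 1*(-144477))) = sqrt((1/40545)*438*(-11960887 + 17758710) + (-426 + 144477)) = sqrt((1/40545)*438*5797823 + 144051) = sqrt(846482158/13515 + 144051) = sqrt(2793331423/13515) = sqrt(37751874181845)/13515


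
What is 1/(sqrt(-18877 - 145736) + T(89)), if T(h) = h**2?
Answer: 7921/62906854 - I*sqrt(164613)/62906854 ≈ 0.00012592 - 6.4496e-6*I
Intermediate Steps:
1/(sqrt(-18877 - 145736) + T(89)) = 1/(sqrt(-18877 - 145736) + 89**2) = 1/(sqrt(-164613) + 7921) = 1/(I*sqrt(164613) + 7921) = 1/(7921 + I*sqrt(164613))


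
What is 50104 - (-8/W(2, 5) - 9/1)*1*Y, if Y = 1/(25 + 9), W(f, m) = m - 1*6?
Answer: 1703537/34 ≈ 50104.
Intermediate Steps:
W(f, m) = -6 + m (W(f, m) = m - 6 = -6 + m)
Y = 1/34 ≈ 0.029412
50104 - (-8/W(2, 5) - 9/1)*1*Y = 50104 - (-8/(-6 + 5) - 9/1)*1/34 = 50104 - (-8/(-1) - 9*1)*1/34 = 50104 - (-8*(-1) - 9)*1/34 = 50104 - (8 - 9)*1/34 = 50104 - (-1*1)/34 = 50104 - (-1)/34 = 50104 - 1*(-1/34) = 50104 + 1/34 = 1703537/34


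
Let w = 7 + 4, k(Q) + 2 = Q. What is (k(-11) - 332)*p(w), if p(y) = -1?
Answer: 345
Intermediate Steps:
k(Q) = -2 + Q
w = 11
(k(-11) - 332)*p(w) = ((-2 - 11) - 332)*(-1) = (-13 - 332)*(-1) = -345*(-1) = 345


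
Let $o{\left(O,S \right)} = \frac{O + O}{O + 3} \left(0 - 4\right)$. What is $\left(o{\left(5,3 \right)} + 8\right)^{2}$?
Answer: $9$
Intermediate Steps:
$o{\left(O,S \right)} = - \frac{8 O}{3 + O}$ ($o{\left(O,S \right)} = \frac{2 O}{3 + O} \left(-4\right) = - \frac{8 O}{3 + O}$)
$\left(o{\left(5,3 \right)} + 8\right)^{2} = \left(\left(-8\right) 5 \frac{1}{3 + 5} + 8\right)^{2} = \left(\left(-8\right) 5 \cdot \frac{1}{8} + 8\right)^{2} = \left(-5 + 8\right)^{2} = 3^{2} = 9$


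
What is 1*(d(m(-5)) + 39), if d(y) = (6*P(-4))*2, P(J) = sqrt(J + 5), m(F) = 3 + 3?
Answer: 51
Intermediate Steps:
m(F) = 6
P(J) = sqrt(5 + J)
d(y) = 12 (d(y) = (6*sqrt(5 - 4))*2 = (6*sqrt(1))*2 = (6*1)*2 = 6*2 = 12)
1*(d(m(-5)) + 39) = 1*(12 + 39) = 1*51 = 51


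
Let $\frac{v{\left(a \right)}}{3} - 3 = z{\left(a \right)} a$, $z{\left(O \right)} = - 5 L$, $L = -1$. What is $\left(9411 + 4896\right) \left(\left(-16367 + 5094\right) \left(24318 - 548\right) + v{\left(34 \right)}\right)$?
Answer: $-3833684992137$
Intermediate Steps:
$z{\left(O \right)} = 5$ ($z{\left(O \right)} = \left(-5\right) \left(-1\right) = 5$)
$v{\left(a \right)} = 9 + 15 a$ ($v{\left(a \right)} = 9 + 3 \cdot 5 a = 9 + 15 a$)
$\left(9411 + 4896\right) \left(\left(-16367 + 5094\right) \left(24318 - 548\right) + v{\left(34 \right)}\right) = \left(9411 + 4896\right) \left(\left(-16367 + 5094\right) \left(24318 - 548\right) + \left(9 + 15 \cdot 34\right)\right) = 14307 \left(\left(-11273\right) 23770 + \left(9 + 510\right)\right) = 14307 \left(-267959210 + 519\right) = 14307 \left(-267958691\right) = -3833684992137$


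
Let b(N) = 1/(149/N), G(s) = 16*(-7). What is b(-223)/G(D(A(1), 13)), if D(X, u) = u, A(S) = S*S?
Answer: 223/16688 ≈ 0.013363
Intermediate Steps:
A(S) = S²
G(s) = -112
b(N) = N/149
b(-223)/G(D(A(1), 13)) = ((1/149)*(-223))/(-112) = -223/149*(-1/112) = 223/16688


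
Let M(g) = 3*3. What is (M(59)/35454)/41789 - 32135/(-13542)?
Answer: 3967567082224/1671971161971 ≈ 2.3730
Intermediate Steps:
M(g) = 9
(M(59)/35454)/41789 - 32135/(-13542) = (9/35454)/41789 - 32135/(-13542) = (9*(1/35454))*(1/41789) - 32135*(-1/13542) = (3/11818)*(1/41789) + 32135/13542 = 3/493862402 + 32135/13542 = 3967567082224/1671971161971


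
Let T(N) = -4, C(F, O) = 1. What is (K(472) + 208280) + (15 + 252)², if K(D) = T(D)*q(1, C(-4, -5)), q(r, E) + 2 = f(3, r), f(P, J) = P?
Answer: 279565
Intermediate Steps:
q(r, E) = 1 (q(r, E) = -2 + 3 = 1)
K(D) = -4 (K(D) = -4*1 = -4)
(K(472) + 208280) + (15 + 252)² = (-4 + 208280) + (15 + 252)² = 208276 + 267² = 208276 + 71289 = 279565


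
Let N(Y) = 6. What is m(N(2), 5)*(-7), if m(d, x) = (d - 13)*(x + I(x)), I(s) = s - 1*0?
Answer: 490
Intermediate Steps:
I(s) = s (I(s) = s + 0 = s)
m(d, x) = 2*x*(-13 + d) (m(d, x) = (d - 13)*(x + x) = (-13 + d)*(2*x) = 2*x*(-13 + d))
m(N(2), 5)*(-7) = (2*5*(-13 + 6))*(-7) = (2*5*(-7))*(-7) = -70*(-7) = 490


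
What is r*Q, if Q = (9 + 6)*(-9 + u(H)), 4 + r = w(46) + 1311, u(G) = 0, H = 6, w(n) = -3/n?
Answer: -8116065/46 ≈ -1.7644e+5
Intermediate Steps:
r = 60119/46 (r = -4 + (-3/46 + 1311) = -4 + 60303/46 = 60119/46 ≈ 1306.9)
Q = -135 (Q = (9 + 6)*(-9 + 0) = 15*(-9) = -135)
r*Q = (60119/46)*(-135) = -8116065/46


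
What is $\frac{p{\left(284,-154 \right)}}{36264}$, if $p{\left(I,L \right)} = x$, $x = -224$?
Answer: $- \frac{28}{4533} \approx -0.0061769$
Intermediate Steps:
$p{\left(I,L \right)} = -224$
$\frac{p{\left(284,-154 \right)}}{36264} = - \frac{224}{36264} = \left(-224\right) \frac{1}{36264} = - \frac{28}{4533}$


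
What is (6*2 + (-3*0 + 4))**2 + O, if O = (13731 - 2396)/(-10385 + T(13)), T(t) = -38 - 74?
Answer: 2675897/10497 ≈ 254.92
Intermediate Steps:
T(t) = -112
O = -11335/10497 (O = (13731 - 2396)/(-10385 - 112) = 11335/(-10497) = 11335*(-1/10497) = -11335/10497 ≈ -1.0798)
(6*2 + (-3*0 + 4))**2 + O = (6*2 + (-3*0 + 4))**2 - 11335/10497 = (12 + (0 + 4))**2 - 11335/10497 = (12 + 4)**2 - 11335/10497 = 16**2 - 11335/10497 = 256 - 11335/10497 = 2675897/10497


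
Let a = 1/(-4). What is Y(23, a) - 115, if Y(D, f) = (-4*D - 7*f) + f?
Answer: -411/2 ≈ -205.50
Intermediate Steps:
a = -¼ ≈ -0.25000
Y(D, f) = -6*f - 4*D (Y(D, f) = (-7*f - 4*D) + f = -6*f - 4*D)
Y(23, a) - 115 = (-6*(-¼) - 4*23) - 115 = (3/2 - 92) - 115 = -181/2 - 115 = -411/2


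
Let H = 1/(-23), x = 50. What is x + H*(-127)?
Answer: 1277/23 ≈ 55.522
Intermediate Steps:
H = -1/23 ≈ -0.043478
x + H*(-127) = 50 - 1/23*(-127) = 50 + 127/23 = 1277/23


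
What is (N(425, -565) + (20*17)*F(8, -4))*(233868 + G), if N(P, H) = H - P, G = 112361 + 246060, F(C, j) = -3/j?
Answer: -435332415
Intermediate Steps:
G = 358421
(N(425, -565) + (20*17)*F(8, -4))*(233868 + G) = ((-565 - 1*425) + (20*17)*(-3/(-4)))*(233868 + 358421) = ((-565 - 425) + 340*(-3*(-¼)))*592289 = (-990 + 340*(¾))*592289 = (-990 + 255)*592289 = -735*592289 = -435332415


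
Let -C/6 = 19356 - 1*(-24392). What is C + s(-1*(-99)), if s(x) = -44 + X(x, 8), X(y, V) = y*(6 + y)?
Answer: -252137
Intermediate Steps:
C = -262488 (C = -6*(19356 - 1*(-24392)) = -6*(19356 + 24392) = -6*43748 = -262488)
s(x) = -44 + x*(6 + x)
C + s(-1*(-99)) = -262488 + (-44 + (-1*(-99))*(6 - 1*(-99))) = -262488 + (-44 + 99*(6 + 99)) = -262488 + (-44 + 99*105) = -262488 + (-44 + 10395) = -262488 + 10351 = -252137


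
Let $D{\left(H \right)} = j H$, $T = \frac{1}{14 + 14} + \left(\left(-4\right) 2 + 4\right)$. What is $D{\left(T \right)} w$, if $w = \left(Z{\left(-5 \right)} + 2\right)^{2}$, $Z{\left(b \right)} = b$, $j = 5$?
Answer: $- \frac{4995}{28} \approx -178.39$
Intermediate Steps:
$T = - \frac{111}{28}$ ($T = \frac{1}{28} + \left(-8 + 4\right) = \frac{1}{28} - 4 = - \frac{111}{28} \approx -3.9643$)
$D{\left(H \right)} = 5 H$
$w = 9$ ($w = \left(-5 + 2\right)^{2} = \left(-3\right)^{2} = 9$)
$D{\left(T \right)} w = 5 \left(- \frac{111}{28}\right) 9 = \left(- \frac{555}{28}\right) 9 = - \frac{4995}{28}$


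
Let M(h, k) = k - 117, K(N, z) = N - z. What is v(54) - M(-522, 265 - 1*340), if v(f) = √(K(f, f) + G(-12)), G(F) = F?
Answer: 192 + 2*I*√3 ≈ 192.0 + 3.4641*I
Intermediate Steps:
M(h, k) = -117 + k
v(f) = 2*I*√3 (v(f) = √((f - f) - 12) = √(0 - 12) = √(-12) = 2*I*√3)
v(54) - M(-522, 265 - 1*340) = 2*I*√3 - (-117 + (265 - 1*340)) = 2*I*√3 - (-117 + (265 - 340)) = 2*I*√3 - (-117 - 75) = 2*I*√3 - 1*(-192) = 2*I*√3 + 192 = 192 + 2*I*√3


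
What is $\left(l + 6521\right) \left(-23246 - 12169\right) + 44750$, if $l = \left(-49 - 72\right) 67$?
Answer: $56212940$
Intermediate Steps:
$l = -8107$ ($l = \left(-121\right) 67 = -8107$)
$\left(l + 6521\right) \left(-23246 - 12169\right) + 44750 = \left(-8107 + 6521\right) \left(-23246 - 12169\right) + 44750 = \left(-1586\right) \left(-35415\right) + 44750 = 56168190 + 44750 = 56212940$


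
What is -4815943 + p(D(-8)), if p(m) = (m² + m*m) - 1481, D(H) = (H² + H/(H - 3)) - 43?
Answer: -582794062/121 ≈ -4.8165e+6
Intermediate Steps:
D(H) = -43 + H² + H/(-3 + H) (D(H) = (H² + H/(-3 + H)) - 43 = -43 + H² + H/(-3 + H))
p(m) = -1481 + 2*m² (p(m) = (m² + m²) - 1481 = 2*m² - 1481 = -1481 + 2*m²)
-4815943 + p(D(-8)) = -4815943 + (-1481 + 2*((129 + (-8)³ - 42*(-8) - 3*(-8)²)/(-3 - 8))²) = -4815943 + (-1481 + 2*((129 - 512 + 336 - 3*64)/(-11))²) = -4815943 + (-1481 + 2*(-(129 - 512 + 336 - 192)/11)²) = -4815943 + (-1481 + 2*(-1/11*(-239))²) = -4815943 + (-1481 + 2*(239/11)²) = -4815943 + (-1481 + 2*(57121/121)) = -4815943 + (-1481 + 114242/121) = -4815943 - 64959/121 = -582794062/121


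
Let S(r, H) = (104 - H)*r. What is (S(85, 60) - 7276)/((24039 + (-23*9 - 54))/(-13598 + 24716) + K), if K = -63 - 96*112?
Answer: 819026/2504529 ≈ 0.32702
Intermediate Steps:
K = -10815 (K = -63 - 10752 = -10815)
S(r, H) = r*(104 - H)
(S(85, 60) - 7276)/((24039 + (-23*9 - 54))/(-13598 + 24716) + K) = (85*(104 - 1*60) - 7276)/((24039 + (-23*9 - 54))/(-13598 + 24716) - 10815) = (85*(104 - 60) - 7276)/((24039 + (-207 - 54))/11118 - 10815) = (85*44 - 7276)/((24039 - 261)*(1/11118) - 10815) = (3740 - 7276)/(23778*(1/11118) - 10815) = -3536/(3963/1853 - 10815) = -3536/(-20036232/1853) = -3536*(-1853/20036232) = 819026/2504529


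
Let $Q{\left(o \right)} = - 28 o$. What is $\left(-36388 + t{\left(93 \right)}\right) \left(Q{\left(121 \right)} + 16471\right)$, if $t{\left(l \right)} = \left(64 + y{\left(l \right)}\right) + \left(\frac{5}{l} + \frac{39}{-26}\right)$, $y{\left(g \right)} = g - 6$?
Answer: $- \frac{29394670711}{62} \approx -4.7411 \cdot 10^{8}$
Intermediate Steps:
$y{\left(g \right)} = -6 + g$ ($y{\left(g \right)} = g - 6 = -6 + g$)
$t{\left(l \right)} = \frac{113}{2} + l + \frac{5}{l}$ ($t{\left(l \right)} = \left(64 + \left(-6 + l\right)\right) + \left(\frac{5}{l} + \frac{39}{-26}\right) = \left(58 + l\right) + \left(\frac{5}{l} + 39 \left(- \frac{1}{26}\right)\right) = \left(58 + l\right) - \left(\frac{3}{2} - \frac{5}{l}\right) = \frac{113}{2} + l + \frac{5}{l}$)
$\left(-36388 + t{\left(93 \right)}\right) \left(Q{\left(121 \right)} + 16471\right) = \left(-36388 + \left(\frac{113}{2} + 93 + \frac{5}{93}\right)\right) \left(\left(-28\right) 121 + 16471\right) = \left(-36388 + \left(\frac{113}{2} + 93 + 5 \cdot \frac{1}{93}\right)\right) \left(-3388 + 16471\right) = \left(-36388 + \left(\frac{113}{2} + 93 + \frac{5}{93}\right)\right) 13083 = \left(-36388 + \frac{27817}{186}\right) 13083 = \left(- \frac{6740351}{186}\right) 13083 = - \frac{29394670711}{62}$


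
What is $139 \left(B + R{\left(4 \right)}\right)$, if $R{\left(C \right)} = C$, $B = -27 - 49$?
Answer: $-10008$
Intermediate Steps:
$B = -76$
$139 \left(B + R{\left(4 \right)}\right) = 139 \left(-76 + 4\right) = 139 \left(-72\right) = -10008$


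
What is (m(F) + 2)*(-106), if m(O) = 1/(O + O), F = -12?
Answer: -2491/12 ≈ -207.58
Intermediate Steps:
m(O) = 1/(2*O)
(m(F) + 2)*(-106) = ((1/2)/(-12) + 2)*(-106) = ((1/2)*(-1/12) + 2)*(-106) = (-1/24 + 2)*(-106) = (47/24)*(-106) = -2491/12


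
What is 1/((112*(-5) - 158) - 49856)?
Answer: -1/50574 ≈ -1.9773e-5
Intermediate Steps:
1/((112*(-5) - 158) - 49856) = 1/((-560 - 158) - 49856) = 1/(-718 - 49856) = 1/(-50574) = -1/50574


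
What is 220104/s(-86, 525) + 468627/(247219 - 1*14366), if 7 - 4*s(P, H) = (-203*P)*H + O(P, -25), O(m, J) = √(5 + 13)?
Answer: 37488188373725821173/19560896689220047043 + 2641248*√2/84005345386231 ≈ 1.9165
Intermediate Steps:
O(m, J) = 3*√2 (O(m, J) = √18 = 3*√2)
s(P, H) = 7/4 - 3*√2/4 + 203*H*P/4 (s(P, H) = 7/4 - ((-203*P)*H + 3*√2)/4 = 7/4 - (-203*H*P + 3*√2)/4 = 7/4 - (3*√2 - 203*H*P)/4 = 7/4 + (-3*√2/4 + 203*H*P/4) = 7/4 - 3*√2/4 + 203*H*P/4)
220104/s(-86, 525) + 468627/(247219 - 1*14366) = 220104/(7/4 - 3*√2/4 + (203/4)*525*(-86)) + 468627/(247219 - 1*14366) = 220104/(7/4 - 3*√2/4 - 4582725/2) + 468627/(247219 - 14366) = 220104/(-9165443/4 - 3*√2/4) + 468627/232853 = 468627/232853 + 220104/(-9165443/4 - 3*√2/4)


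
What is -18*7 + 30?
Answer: -96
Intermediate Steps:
-18*7 + 30 = -126 + 30 = -96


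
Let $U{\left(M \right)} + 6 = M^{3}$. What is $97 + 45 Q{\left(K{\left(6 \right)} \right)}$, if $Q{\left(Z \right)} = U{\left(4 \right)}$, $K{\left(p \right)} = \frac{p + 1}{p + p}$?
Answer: $2707$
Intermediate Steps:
$U{\left(M \right)} = -6 + M^{3}$
$K{\left(p \right)} = \frac{1 + p}{2 p}$
$Q{\left(Z \right)} = 58$ ($Q{\left(Z \right)} = -6 + 4^{3} = -6 + 64 = 58$)
$97 + 45 Q{\left(K{\left(6 \right)} \right)} = 97 + 45 \cdot 58 = 97 + 2610 = 2707$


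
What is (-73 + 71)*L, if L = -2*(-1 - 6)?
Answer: -28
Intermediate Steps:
L = 14 (L = -2*(-7) = 14)
(-73 + 71)*L = (-73 + 71)*14 = -2*14 = -28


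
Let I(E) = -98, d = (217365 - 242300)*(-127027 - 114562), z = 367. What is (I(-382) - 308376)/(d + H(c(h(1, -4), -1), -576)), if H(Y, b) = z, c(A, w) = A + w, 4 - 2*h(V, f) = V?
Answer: -154237/3012011041 ≈ -5.1207e-5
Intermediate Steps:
h(V, f) = 2 - V/2
H(Y, b) = 367
d = 6024021715 (d = -24935*(-241589) = 6024021715)
(I(-382) - 308376)/(d + H(c(h(1, -4), -1), -576)) = (-98 - 308376)/(6024021715 + 367) = -308474/6024022082 = -308474*1/6024022082 = -154237/3012011041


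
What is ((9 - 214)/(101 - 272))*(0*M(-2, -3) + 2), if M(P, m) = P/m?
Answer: 410/171 ≈ 2.3977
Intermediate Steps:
((9 - 214)/(101 - 272))*(0*M(-2, -3) + 2) = ((9 - 214)/(101 - 272))*(0*(-2/(-3)) + 2) = (-205/(-171))*(0*(-2*(-⅓)) + 2) = (-205*(-1/171))*(0*(⅔) + 2) = 205*(0 + 2)/171 = (205/171)*2 = 410/171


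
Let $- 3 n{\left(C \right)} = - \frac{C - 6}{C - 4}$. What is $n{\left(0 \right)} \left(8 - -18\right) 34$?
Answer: $442$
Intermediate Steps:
$n{\left(C \right)} = \frac{-6 + C}{3 \left(-4 + C\right)}$ ($n{\left(C \right)} = - \frac{\left(-1\right) \frac{C - 6}{C - 4}}{3} = - \frac{\left(-1\right) \frac{-6 + C}{-4 + C}}{3} = - \frac{\left(-1\right) \frac{1}{-4 + C} \left(-6 + C\right)}{3} = \frac{-6 + C}{3 \left(-4 + C\right)}$)
$n{\left(0 \right)} \left(8 - -18\right) 34 = \frac{-6 + 0}{3 \left(-4 + 0\right)} \left(8 - -18\right) 34 = \frac{1}{3} \frac{1}{-4} \left(-6\right) \left(8 + 18\right) 34 = \frac{1}{3} \left(- \frac{1}{4}\right) \left(-6\right) 26 \cdot 34 = \frac{1}{2} \cdot 26 \cdot 34 = 13 \cdot 34 = 442$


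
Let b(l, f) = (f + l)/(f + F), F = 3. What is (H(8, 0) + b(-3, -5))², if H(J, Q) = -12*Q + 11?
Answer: 225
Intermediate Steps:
b(l, f) = (f + l)/(3 + f) (b(l, f) = (f + l)/(f + 3) = (f + l)/(3 + f))
H(J, Q) = 11 - 12*Q
(H(8, 0) + b(-3, -5))² = ((11 - 12*0) + (-5 - 3)/(3 - 5))² = ((11 + 0) - 8/(-2))² = (11 - ½*(-8))² = (11 + 4)² = 15² = 225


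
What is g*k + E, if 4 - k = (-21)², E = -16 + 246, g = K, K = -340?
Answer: 148810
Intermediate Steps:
g = -340
E = 230
k = -437 (k = 4 - 1*(-21)² = 4 - 1*441 = 4 - 441 = -437)
g*k + E = -340*(-437) + 230 = 148580 + 230 = 148810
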